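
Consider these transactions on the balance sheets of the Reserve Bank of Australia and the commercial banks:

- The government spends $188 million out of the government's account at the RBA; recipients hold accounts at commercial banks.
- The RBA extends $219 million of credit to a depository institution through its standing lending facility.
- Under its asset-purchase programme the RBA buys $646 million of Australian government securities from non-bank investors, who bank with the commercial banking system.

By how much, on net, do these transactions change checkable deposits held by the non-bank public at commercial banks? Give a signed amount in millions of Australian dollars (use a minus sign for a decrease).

+$834 million

Government spending $188 million: non-bank counterparties' bank balances rise → +$188M.
Discount-window loan $219 million: the counterparty is a bank, so public deposits are unchanged → 0.
Asset purchase (from non-banks) $646 million: non-bank counterparties' bank balances rise → +$646M.
Net: 188 + 0 + 646 = +$834 million.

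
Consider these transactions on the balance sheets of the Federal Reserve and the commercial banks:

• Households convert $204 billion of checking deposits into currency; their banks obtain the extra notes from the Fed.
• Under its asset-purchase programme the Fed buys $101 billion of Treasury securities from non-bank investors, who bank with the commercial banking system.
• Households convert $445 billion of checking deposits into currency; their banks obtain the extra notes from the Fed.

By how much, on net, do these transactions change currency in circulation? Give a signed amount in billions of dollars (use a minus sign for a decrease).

Currency withdrawal $204 billion: notes leave the central bank → +$204B.
Asset purchase (from non-banks) $101 billion: no currency enters or leaves circulation → 0.
Currency withdrawal $445 billion: notes leave the central bank → +$445B.
Net: 204 + 0 + 445 = +$649 billion.

+$649 billion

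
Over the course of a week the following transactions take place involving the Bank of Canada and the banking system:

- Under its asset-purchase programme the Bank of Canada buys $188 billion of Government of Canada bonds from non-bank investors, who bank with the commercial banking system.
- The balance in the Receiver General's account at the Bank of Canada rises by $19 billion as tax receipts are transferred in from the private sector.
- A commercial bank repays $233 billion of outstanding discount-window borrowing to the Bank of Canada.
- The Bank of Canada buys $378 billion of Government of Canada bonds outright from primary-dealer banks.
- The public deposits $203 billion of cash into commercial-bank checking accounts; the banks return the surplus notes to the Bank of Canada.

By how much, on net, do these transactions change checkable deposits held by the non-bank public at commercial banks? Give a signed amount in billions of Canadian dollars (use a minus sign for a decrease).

Asset purchase (from non-banks) $188 billion: non-bank counterparties' bank balances rise → +$188B.
Government account inflow $19 billion: non-bank counterparties' bank balances fall → −$19B.
Discount-window repayment $233 billion: the counterparty is a bank, so public deposits are unchanged → 0.
OMO purchase (from banks) $378 billion: the counterparty is a bank, so public deposits are unchanged → 0.
Currency deposit $203 billion: non-bank counterparties' bank balances rise → +$203B.
Net: 188 − 19 + 0 + 0 + 203 = +$372 billion.

+$372 billion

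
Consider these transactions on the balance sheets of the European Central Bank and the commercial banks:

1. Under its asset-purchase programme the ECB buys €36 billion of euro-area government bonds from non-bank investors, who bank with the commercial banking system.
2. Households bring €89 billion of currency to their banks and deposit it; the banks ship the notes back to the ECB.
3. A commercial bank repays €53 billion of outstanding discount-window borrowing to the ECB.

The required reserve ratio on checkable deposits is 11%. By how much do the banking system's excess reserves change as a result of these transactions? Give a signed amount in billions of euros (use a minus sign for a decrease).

Asset purchase (from non-banks) €36 billion: reserves +€36B, deposits +€36B.
Currency deposit €89 billion: reserves +€89B, deposits +€89B.
Discount-window repayment €53 billion: reserves −€53B, deposits 0.
Totals: Δreserves = +€72B, Δdeposits = +€125B.
Δrequired reserves = 11% × +€125B = +€13.75B.
Δexcess reserves = Δreserves − Δrequired = +€72B − (+€13.75B) = +€58.25 billion.

+€58.25 billion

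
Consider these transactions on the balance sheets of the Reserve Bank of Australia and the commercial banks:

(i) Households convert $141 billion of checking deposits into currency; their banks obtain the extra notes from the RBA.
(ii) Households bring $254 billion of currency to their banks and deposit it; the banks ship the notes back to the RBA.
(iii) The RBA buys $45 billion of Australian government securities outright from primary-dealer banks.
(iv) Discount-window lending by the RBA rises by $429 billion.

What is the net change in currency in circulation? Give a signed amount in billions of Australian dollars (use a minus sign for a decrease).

Currency withdrawal $141 billion: notes leave the central bank → +$141B.
Currency deposit $254 billion: notes return to the central bank → −$254B.
OMO purchase (from banks) $45 billion: no currency enters or leaves circulation → 0.
Discount-window loan $429 billion: no currency enters or leaves circulation → 0.
Net: 141 − 254 + 0 + 0 = -$113 billion.

-$113 billion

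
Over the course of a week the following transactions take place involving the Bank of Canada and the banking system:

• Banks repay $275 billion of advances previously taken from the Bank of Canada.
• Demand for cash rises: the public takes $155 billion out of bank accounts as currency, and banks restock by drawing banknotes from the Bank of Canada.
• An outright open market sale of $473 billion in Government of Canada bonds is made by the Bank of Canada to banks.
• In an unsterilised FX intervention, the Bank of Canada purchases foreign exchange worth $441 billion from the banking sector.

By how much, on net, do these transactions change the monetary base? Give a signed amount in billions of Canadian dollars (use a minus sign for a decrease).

Bank of Canada balance sheet:
  Assets:      Securities −$473B, Loans to banks −$275B, Foreign assets +$441B
  Liabilities: Bank reserves −$462B, Currency in circulation +$155B
Commercial banking system:
  Assets:      Reserves at CB −$462B, Securities +$473B, Foreign assets −$441B
  Liabilities: Checkable deposits −$155B, Borrowings from CB −$275B
Monetary base = currency + reserves: +$155B + (−$462B) = -$307 billion.

-$307 billion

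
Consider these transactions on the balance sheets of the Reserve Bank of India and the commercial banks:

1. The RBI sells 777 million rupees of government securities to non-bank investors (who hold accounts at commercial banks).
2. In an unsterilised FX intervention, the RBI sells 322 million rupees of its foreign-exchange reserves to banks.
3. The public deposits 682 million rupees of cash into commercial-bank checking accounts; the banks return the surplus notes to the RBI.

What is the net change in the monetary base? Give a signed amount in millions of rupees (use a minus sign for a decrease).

Asset sale (to non-banks) 777 million rupees: RBI balance sheet contracts → −777M.
FX sale 322 million rupees: RBI balance sheet contracts → −322M.
Currency deposit 682 million rupees: just a shift between currency and reserves — both are base money → 0.
Net: −777 − 322 + 0 = -1099 million.

-1099 million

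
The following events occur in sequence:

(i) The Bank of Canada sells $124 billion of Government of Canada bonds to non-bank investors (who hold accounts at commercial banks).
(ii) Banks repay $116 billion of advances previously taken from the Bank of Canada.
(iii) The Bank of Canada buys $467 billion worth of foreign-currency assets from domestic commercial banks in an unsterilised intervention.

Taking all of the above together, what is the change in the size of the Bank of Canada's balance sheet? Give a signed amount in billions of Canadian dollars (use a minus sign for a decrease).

Asset sale (to non-banks) $124 billion: a Bank of Canada asset is shed → −$124B.
Discount-window repayment $116 billion: a Bank of Canada asset is shed → −$116B.
FX purchase $467 billion: a Bank of Canada asset is acquired → +$467B.
Net: −124 − 116 + 467 = +$227 billion.

+$227 billion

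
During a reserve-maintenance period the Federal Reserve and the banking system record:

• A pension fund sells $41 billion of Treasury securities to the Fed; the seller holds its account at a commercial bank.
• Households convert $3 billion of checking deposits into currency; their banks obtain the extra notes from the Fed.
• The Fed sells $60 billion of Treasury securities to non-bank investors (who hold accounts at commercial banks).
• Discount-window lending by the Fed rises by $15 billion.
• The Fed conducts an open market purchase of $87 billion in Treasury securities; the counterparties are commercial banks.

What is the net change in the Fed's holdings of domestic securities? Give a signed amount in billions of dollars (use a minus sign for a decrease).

+$68 billion

Asset purchase (from non-banks) $41 billion: securities added to the Fed's portfolio → +$41B.
Currency withdrawal $3 billion: the Fed's securities portfolio is untouched → 0.
Asset sale (to non-banks) $60 billion: securities removed from the Fed's portfolio → −$60B.
Discount-window loan $15 billion: the Fed's securities portfolio is untouched → 0.
OMO purchase (from banks) $87 billion: securities added to the Fed's portfolio → +$87B.
Net: 41 + 0 − 60 + 0 + 87 = +$68 billion.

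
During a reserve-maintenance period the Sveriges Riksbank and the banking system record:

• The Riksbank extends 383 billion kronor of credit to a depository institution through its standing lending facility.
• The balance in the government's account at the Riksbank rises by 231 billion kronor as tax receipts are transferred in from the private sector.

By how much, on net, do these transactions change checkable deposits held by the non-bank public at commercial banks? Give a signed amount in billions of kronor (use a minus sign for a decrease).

-231 billion

Discount-window loan 383 billion kronor: the counterparty is a bank, so public deposits are unchanged → 0.
Government account inflow 231 billion kronor: non-bank counterparties' bank balances fall → −231B.
Net: 0 − 231 = -231 billion.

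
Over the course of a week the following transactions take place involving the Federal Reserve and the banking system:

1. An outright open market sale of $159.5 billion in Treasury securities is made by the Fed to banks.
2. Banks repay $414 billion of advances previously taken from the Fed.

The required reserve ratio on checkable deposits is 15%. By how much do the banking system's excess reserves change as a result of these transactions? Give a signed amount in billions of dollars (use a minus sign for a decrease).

-$573.5 billion

OMO sale (to banks) $159.5 billion: reserves −$159.5B, deposits 0.
Discount-window repayment $414 billion: reserves −$414B, deposits 0.
Totals: Δreserves = −$573.5B, Δdeposits = 0.
Δrequired reserves = 15% × 0 = 0.
Δexcess reserves = Δreserves − Δrequired = −$573.5B − (0) = -$573.5 billion.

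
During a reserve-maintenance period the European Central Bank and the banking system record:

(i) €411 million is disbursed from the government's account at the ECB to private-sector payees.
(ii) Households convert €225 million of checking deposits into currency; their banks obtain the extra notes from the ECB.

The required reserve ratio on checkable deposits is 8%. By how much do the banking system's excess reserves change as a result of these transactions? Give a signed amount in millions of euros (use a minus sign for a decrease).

+€171.12 million

Government spending €411 million: reserves +€411M, deposits +€411M.
Currency withdrawal €225 million: reserves −€225M, deposits −€225M.
Totals: Δreserves = +€186M, Δdeposits = +€186M.
Δrequired reserves = 8% × +€186M = +€14.88M.
Δexcess reserves = Δreserves − Δrequired = +€186M − (+€14.88M) = +€171.12 million.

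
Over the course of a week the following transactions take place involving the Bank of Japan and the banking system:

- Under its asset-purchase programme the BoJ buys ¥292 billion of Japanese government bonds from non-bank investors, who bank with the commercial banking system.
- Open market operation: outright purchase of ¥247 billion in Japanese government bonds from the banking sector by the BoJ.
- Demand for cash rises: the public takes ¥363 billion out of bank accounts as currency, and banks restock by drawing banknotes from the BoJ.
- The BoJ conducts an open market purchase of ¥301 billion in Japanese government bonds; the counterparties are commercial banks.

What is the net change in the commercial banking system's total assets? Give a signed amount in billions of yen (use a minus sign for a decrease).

Asset purchase (from non-banks) ¥292 billion: bank balance sheets expand → +¥292B.
OMO purchase (from banks) ¥247 billion: just an asset swap on bank balance sheets → 0.
Currency withdrawal ¥363 billion: bank balance sheets shrink → −¥363B.
OMO purchase (from banks) ¥301 billion: just an asset swap on bank balance sheets → 0.
Net: 292 + 0 − 363 + 0 = -¥71 billion.

-¥71 billion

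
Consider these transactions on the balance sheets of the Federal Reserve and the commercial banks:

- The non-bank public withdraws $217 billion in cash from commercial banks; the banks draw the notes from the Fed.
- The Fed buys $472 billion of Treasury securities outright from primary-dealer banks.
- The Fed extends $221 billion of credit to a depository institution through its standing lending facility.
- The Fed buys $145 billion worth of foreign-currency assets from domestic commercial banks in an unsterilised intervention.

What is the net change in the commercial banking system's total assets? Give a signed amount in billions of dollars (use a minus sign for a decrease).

Currency withdrawal $217 billion: bank balance sheets shrink → −$217B.
OMO purchase (from banks) $472 billion: just an asset swap on bank balance sheets → 0.
Discount-window loan $221 billion: bank balance sheets expand → +$221B.
FX purchase $145 billion: just an asset swap on bank balance sheets → 0.
Net: −217 + 0 + 221 + 0 = +$4 billion.

+$4 billion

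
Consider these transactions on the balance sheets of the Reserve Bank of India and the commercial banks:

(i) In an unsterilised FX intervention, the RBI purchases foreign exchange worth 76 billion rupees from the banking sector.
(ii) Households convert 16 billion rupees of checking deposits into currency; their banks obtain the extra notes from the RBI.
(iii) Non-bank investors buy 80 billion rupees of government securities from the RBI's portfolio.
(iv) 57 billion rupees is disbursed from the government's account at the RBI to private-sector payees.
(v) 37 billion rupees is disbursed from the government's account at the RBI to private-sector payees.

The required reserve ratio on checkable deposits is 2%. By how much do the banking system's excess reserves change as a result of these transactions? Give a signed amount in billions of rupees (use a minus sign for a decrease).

FX purchase 76 billion rupees: reserves +76B, deposits 0.
Currency withdrawal 16 billion rupees: reserves −16B, deposits −16B.
Asset sale (to non-banks) 80 billion rupees: reserves −80B, deposits −80B.
Government spending 57 billion rupees: reserves +57B, deposits +57B.
Government spending 37 billion rupees: reserves +37B, deposits +37B.
Totals: Δreserves = +74B, Δdeposits = −2B.
Δrequired reserves = 2% × −2B = −0.04B.
Δexcess reserves = Δreserves − Δrequired = +74B − (−0.04B) = +74.04 billion.

+74.04 billion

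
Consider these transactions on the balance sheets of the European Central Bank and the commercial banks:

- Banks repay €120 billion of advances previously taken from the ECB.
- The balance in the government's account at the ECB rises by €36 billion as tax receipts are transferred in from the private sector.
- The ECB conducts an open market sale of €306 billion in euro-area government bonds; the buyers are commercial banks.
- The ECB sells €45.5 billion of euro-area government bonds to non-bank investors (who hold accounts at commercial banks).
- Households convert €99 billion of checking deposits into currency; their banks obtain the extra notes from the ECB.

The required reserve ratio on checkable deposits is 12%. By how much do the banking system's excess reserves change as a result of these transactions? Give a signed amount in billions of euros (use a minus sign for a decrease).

Discount-window repayment €120 billion: reserves −€120B, deposits 0.
Government account inflow €36 billion: reserves −€36B, deposits −€36B.
OMO sale (to banks) €306 billion: reserves −€306B, deposits 0.
Asset sale (to non-banks) €45.5 billion: reserves −€45.5B, deposits −€45.5B.
Currency withdrawal €99 billion: reserves −€99B, deposits −€99B.
Totals: Δreserves = −€606.5B, Δdeposits = −€180.5B.
Δrequired reserves = 12% × −€180.5B = −€21.66B.
Δexcess reserves = Δreserves − Δrequired = −€606.5B − (−€21.66B) = -€584.84 billion.

-€584.84 billion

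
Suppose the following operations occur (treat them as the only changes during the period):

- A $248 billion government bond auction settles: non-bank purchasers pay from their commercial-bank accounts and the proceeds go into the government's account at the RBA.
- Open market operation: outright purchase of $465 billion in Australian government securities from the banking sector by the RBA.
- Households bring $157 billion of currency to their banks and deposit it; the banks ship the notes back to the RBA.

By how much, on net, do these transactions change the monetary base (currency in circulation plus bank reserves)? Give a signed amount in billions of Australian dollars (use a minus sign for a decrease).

RBA balance sheet:
  Assets:      Securities +$465B
  Liabilities: Bank reserves +$374B, Currency in circulation −$157B, Government deposits +$248B
Commercial banking system:
  Assets:      Reserves at CB +$374B, Securities −$465B
  Liabilities: Checkable deposits −$91B
Monetary base = currency + reserves: −$157B + (+$374B) = +$217 billion.

+$217 billion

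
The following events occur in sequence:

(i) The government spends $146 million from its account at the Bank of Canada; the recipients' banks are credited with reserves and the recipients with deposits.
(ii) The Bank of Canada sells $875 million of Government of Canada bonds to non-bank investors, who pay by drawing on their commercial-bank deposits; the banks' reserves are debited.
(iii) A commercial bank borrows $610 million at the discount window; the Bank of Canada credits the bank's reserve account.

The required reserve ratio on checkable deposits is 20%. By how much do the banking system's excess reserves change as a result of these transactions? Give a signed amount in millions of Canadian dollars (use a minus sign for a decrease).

Government spending $146 million: reserves +$146M, deposits +$146M.
Asset sale (to non-banks) $875 million: reserves −$875M, deposits −$875M.
Discount-window loan $610 million: reserves +$610M, deposits 0.
Totals: Δreserves = −$119M, Δdeposits = −$729M.
Δrequired reserves = 20% × −$729M = −$145.8M.
Δexcess reserves = Δreserves − Δrequired = −$119M − (−$145.8M) = +$26.8 million.

+$26.8 million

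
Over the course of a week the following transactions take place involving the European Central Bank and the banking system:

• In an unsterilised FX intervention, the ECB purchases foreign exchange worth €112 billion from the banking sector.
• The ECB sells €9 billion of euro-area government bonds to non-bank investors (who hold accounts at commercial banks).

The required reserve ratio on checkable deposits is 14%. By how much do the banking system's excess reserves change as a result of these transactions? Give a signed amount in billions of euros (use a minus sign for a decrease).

FX purchase €112 billion: reserves +€112B, deposits 0.
Asset sale (to non-banks) €9 billion: reserves −€9B, deposits −€9B.
Totals: Δreserves = +€103B, Δdeposits = −€9B.
Δrequired reserves = 14% × −€9B = −€1.26B.
Δexcess reserves = Δreserves − Δrequired = +€103B − (−€1.26B) = +€104.26 billion.

+€104.26 billion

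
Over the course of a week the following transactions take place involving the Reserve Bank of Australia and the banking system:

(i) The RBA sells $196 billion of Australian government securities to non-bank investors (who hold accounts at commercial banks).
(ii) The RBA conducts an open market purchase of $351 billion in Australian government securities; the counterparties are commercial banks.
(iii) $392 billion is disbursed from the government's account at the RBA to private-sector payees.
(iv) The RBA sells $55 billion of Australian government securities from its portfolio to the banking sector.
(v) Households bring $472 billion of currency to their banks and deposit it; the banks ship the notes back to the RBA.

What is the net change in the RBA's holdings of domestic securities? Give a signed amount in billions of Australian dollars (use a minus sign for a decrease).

Asset sale (to non-banks) $196 billion: securities removed from the RBA's portfolio → −$196B.
OMO purchase (from banks) $351 billion: securities added to the RBA's portfolio → +$351B.
Government spending $392 billion: the RBA's securities portfolio is untouched → 0.
OMO sale (to banks) $55 billion: securities removed from the RBA's portfolio → −$55B.
Currency deposit $472 billion: the RBA's securities portfolio is untouched → 0.
Net: −196 + 351 + 0 − 55 + 0 = +$100 billion.

+$100 billion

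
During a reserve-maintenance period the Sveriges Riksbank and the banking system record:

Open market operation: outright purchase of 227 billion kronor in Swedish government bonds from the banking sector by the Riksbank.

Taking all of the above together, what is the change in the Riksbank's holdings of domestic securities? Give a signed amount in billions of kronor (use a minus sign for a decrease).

OMO purchase (from banks) 227 billion kronor: securities added to the Riksbank's portfolio → +227B.

+227 billion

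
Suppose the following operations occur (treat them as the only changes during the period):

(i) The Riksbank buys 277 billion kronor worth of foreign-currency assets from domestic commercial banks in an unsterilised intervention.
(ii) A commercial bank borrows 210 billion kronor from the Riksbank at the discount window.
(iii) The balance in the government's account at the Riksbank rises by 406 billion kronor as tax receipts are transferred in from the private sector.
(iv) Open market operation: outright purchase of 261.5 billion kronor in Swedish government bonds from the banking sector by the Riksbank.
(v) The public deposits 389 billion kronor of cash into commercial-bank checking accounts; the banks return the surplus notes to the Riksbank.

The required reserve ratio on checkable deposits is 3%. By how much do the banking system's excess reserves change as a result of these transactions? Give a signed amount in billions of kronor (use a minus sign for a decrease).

FX purchase 277 billion kronor: reserves +277B, deposits 0.
Discount-window loan 210 billion kronor: reserves +210B, deposits 0.
Government account inflow 406 billion kronor: reserves −406B, deposits −406B.
OMO purchase (from banks) 261.5 billion kronor: reserves +261.5B, deposits 0.
Currency deposit 389 billion kronor: reserves +389B, deposits +389B.
Totals: Δreserves = +731.5B, Δdeposits = −17B.
Δrequired reserves = 3% × −17B = −0.51B.
Δexcess reserves = Δreserves − Δrequired = +731.5B − (−0.51B) = +732.01 billion.

+732.01 billion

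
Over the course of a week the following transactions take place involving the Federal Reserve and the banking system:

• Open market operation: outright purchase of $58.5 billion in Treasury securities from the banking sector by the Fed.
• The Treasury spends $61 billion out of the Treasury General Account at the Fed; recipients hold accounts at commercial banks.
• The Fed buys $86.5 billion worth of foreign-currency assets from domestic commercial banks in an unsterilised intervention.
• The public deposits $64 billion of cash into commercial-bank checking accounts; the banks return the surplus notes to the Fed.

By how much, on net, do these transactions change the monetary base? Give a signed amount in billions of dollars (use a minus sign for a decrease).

+$206 billion

OMO purchase (from banks) $58.5 billion: Fed balance sheet expands → +$58.5B.
Government spending $61 billion: a non-base liability converts back to reserves → +$61B.
FX purchase $86.5 billion: Fed balance sheet expands → +$86.5B.
Currency deposit $64 billion: just a shift between currency and reserves — both are base money → 0.
Net: 58.5 + 61 + 86.5 + 0 = +$206 billion.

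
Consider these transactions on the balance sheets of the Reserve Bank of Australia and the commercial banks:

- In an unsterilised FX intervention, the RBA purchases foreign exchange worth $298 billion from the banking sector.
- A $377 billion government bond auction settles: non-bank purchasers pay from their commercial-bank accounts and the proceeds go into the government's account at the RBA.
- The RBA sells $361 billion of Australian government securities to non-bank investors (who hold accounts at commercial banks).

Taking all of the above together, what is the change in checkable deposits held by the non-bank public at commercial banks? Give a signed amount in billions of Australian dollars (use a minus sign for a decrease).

-$738 billion

RBA balance sheet:
  Assets:      Securities −$361B, Foreign assets +$298B
  Liabilities: Bank reserves −$440B, Government deposits +$377B
Commercial banking system:
  Assets:      Reserves at CB −$440B, Foreign assets −$298B
  Liabilities: Checkable deposits −$738B
So the change in checkable deposits held by the non-bank public at commercial banks is -$738 billion.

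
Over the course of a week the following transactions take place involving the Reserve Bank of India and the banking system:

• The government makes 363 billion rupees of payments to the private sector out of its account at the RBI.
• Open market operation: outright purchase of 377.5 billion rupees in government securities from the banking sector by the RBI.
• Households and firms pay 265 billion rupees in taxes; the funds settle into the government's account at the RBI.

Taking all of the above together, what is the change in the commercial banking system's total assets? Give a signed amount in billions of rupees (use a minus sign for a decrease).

Government spending 363 billion rupees: bank balance sheets expand → +363B.
OMO purchase (from banks) 377.5 billion rupees: just an asset swap on bank balance sheets → 0.
Government account inflow 265 billion rupees: bank balance sheets shrink → −265B.
Net: 363 + 0 − 265 = +98 billion.

+98 billion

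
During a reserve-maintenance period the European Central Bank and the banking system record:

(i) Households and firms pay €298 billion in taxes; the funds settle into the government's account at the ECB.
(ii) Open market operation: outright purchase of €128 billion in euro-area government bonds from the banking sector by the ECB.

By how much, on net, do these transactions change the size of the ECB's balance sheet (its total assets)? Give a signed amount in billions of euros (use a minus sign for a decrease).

+€128 billion

Government account inflow €298 billion: only the composition of liabilities changes → 0.
OMO purchase (from banks) €128 billion: an ECB asset is acquired → +€128B.
Net: 0 + 128 = +€128 billion.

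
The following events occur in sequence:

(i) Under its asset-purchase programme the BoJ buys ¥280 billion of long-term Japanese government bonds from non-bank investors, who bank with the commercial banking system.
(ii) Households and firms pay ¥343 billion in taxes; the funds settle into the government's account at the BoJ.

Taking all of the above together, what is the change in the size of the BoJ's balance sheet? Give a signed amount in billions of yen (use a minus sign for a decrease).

+¥280 billion

Asset purchase (from non-banks) ¥280 billion: a BoJ asset is acquired → +¥280B.
Government account inflow ¥343 billion: only the composition of liabilities changes → 0.
Net: 280 + 0 = +¥280 billion.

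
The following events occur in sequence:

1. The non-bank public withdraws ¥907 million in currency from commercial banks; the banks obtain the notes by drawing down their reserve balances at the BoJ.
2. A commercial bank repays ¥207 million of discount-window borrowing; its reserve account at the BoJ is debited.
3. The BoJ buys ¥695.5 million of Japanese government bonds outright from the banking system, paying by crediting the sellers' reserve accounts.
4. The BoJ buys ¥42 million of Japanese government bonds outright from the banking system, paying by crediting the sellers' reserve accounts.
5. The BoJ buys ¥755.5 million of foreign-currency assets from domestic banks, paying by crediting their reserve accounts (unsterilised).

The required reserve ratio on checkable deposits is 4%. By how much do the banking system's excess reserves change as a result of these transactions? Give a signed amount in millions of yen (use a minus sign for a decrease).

Currency withdrawal ¥907 million: reserves −¥907M, deposits −¥907M.
Discount-window repayment ¥207 million: reserves −¥207M, deposits 0.
OMO purchase (from banks) ¥695.5 million: reserves +¥695.5M, deposits 0.
OMO purchase (from banks) ¥42 million: reserves +¥42M, deposits 0.
FX purchase ¥755.5 million: reserves +¥755.5M, deposits 0.
Totals: Δreserves = +¥379M, Δdeposits = −¥907M.
Δrequired reserves = 4% × −¥907M = −¥36.28M.
Δexcess reserves = Δreserves − Δrequired = +¥379M − (−¥36.28M) = +¥415.28 million.

+¥415.28 million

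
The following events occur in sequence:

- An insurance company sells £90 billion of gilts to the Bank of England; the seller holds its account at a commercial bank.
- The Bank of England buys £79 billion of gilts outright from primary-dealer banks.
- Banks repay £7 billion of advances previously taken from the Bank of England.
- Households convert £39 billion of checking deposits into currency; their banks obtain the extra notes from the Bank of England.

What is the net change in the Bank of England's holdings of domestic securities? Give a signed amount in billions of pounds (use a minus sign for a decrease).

+£169 billion

Asset purchase (from non-banks) £90 billion: securities added to the Bank of England's portfolio → +£90B.
OMO purchase (from banks) £79 billion: securities added to the Bank of England's portfolio → +£79B.
Discount-window repayment £7 billion: the Bank of England's securities portfolio is untouched → 0.
Currency withdrawal £39 billion: the Bank of England's securities portfolio is untouched → 0.
Net: 90 + 79 + 0 + 0 = +£169 billion.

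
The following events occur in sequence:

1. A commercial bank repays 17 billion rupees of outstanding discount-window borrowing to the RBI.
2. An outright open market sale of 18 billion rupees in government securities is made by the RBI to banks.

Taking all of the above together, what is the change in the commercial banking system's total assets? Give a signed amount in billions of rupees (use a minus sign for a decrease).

RBI balance sheet:
  Assets:      Securities −18B, Loans to banks −17B
  Liabilities: Bank reserves −35B
Commercial banking system:
  Assets:      Reserves at CB −35B, Securities +18B
  Liabilities: Borrowings from CB −17B
Change in total bank assets = -17 billion.

-17 billion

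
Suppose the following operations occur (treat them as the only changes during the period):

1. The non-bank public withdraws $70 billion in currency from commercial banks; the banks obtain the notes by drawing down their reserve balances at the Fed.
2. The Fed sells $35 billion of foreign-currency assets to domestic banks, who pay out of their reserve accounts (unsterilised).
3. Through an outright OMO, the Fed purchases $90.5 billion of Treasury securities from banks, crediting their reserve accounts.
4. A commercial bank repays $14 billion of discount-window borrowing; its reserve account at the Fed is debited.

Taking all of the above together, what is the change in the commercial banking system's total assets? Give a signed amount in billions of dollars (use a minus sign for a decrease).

-$84 billion

Currency withdrawal $70 billion: bank balance sheets shrink → −$70B.
FX sale $35 billion: just an asset swap on bank balance sheets → 0.
OMO purchase (from banks) $90.5 billion: just an asset swap on bank balance sheets → 0.
Discount-window repayment $14 billion: bank balance sheets shrink → −$14B.
Net: −70 + 0 + 0 − 14 = -$84 billion.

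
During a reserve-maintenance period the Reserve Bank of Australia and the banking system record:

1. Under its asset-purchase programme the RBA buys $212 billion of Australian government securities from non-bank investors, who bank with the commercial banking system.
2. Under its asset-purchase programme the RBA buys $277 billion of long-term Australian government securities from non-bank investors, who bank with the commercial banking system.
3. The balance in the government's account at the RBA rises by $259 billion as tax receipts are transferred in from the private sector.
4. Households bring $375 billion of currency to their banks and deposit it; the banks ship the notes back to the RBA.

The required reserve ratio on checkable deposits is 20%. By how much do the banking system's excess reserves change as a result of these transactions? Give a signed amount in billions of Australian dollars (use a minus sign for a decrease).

Asset purchase (from non-banks) $212 billion: reserves +$212B, deposits +$212B.
Asset purchase (from non-banks) $277 billion: reserves +$277B, deposits +$277B.
Government account inflow $259 billion: reserves −$259B, deposits −$259B.
Currency deposit $375 billion: reserves +$375B, deposits +$375B.
Totals: Δreserves = +$605B, Δdeposits = +$605B.
Δrequired reserves = 20% × +$605B = +$121B.
Δexcess reserves = Δreserves − Δrequired = +$605B − (+$121B) = +$484 billion.

+$484 billion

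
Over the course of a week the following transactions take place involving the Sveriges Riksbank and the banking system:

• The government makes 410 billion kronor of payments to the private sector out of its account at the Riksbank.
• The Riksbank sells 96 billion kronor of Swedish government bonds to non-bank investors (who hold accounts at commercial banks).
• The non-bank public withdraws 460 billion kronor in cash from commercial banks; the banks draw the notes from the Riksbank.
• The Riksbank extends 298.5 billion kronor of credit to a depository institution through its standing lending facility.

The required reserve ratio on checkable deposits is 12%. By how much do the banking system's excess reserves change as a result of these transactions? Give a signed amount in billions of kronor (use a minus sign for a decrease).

Government spending 410 billion kronor: reserves +410B, deposits +410B.
Asset sale (to non-banks) 96 billion kronor: reserves −96B, deposits −96B.
Currency withdrawal 460 billion kronor: reserves −460B, deposits −460B.
Discount-window loan 298.5 billion kronor: reserves +298.5B, deposits 0.
Totals: Δreserves = +152.5B, Δdeposits = −146B.
Δrequired reserves = 12% × −146B = −17.52B.
Δexcess reserves = Δreserves − Δrequired = +152.5B − (−17.52B) = +170.02 billion.

+170.02 billion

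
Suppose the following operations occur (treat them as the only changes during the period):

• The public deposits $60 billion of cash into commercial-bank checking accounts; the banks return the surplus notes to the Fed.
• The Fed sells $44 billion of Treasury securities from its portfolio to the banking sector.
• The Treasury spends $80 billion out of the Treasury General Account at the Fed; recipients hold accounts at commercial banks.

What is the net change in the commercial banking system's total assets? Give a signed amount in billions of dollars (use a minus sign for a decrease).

+$140 billion

Currency deposit $60 billion: bank balance sheets expand → +$60B.
OMO sale (to banks) $44 billion: just an asset swap on bank balance sheets → 0.
Government spending $80 billion: bank balance sheets expand → +$80B.
Net: 60 + 0 + 80 = +$140 billion.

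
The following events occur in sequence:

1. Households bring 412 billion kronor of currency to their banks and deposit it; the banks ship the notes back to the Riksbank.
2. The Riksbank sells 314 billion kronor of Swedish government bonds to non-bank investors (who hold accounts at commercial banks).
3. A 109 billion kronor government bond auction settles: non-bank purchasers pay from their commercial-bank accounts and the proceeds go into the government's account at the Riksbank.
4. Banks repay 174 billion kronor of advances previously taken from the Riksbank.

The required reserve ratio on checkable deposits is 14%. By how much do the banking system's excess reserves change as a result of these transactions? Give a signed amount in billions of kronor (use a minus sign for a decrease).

-183.46 billion

Currency deposit 412 billion kronor: reserves +412B, deposits +412B.
Asset sale (to non-banks) 314 billion kronor: reserves −314B, deposits −314B.
Government account inflow 109 billion kronor: reserves −109B, deposits −109B.
Discount-window repayment 174 billion kronor: reserves −174B, deposits 0.
Totals: Δreserves = −185B, Δdeposits = −11B.
Δrequired reserves = 14% × −11B = −1.54B.
Δexcess reserves = Δreserves − Δrequired = −185B − (−1.54B) = -183.46 billion.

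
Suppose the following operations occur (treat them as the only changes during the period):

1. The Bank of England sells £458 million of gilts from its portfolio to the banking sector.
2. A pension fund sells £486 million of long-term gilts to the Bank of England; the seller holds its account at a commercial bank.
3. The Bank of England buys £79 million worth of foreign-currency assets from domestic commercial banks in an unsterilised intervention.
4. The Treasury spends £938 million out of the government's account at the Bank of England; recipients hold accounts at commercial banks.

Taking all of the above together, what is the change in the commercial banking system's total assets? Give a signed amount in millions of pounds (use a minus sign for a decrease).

+£1424 million

Bank of England balance sheet:
  Assets:      Securities +£28M, Foreign assets +£79M
  Liabilities: Bank reserves +£1045M, Government deposits −£938M
Commercial banking system:
  Assets:      Reserves at CB +£1045M, Securities +£458M, Foreign assets −£79M
  Liabilities: Checkable deposits +£1424M
Change in total bank assets = +£1424 million.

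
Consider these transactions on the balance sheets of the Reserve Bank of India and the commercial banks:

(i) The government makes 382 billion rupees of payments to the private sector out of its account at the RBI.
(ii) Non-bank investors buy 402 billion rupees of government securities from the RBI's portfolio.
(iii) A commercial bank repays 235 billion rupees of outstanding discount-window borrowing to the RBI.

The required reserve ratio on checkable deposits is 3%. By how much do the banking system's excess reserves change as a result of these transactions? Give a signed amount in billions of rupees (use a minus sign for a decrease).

Government spending 382 billion rupees: reserves +382B, deposits +382B.
Asset sale (to non-banks) 402 billion rupees: reserves −402B, deposits −402B.
Discount-window repayment 235 billion rupees: reserves −235B, deposits 0.
Totals: Δreserves = −255B, Δdeposits = −20B.
Δrequired reserves = 3% × −20B = −0.6B.
Δexcess reserves = Δreserves − Δrequired = −255B − (−0.6B) = -254.4 billion.

-254.4 billion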